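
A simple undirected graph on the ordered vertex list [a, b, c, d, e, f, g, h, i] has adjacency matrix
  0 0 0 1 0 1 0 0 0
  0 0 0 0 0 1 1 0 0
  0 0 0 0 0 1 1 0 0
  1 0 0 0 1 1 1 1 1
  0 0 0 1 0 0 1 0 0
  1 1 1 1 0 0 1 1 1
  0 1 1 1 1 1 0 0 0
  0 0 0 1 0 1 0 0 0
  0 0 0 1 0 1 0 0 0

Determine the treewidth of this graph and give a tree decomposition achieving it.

Treewidth 2.
Bags: B1 = {d, f, h}  B2 = {d, f, g}  B3 = {b, f, g}  B4 = {a, d, f}  B5 = {c, f, g}  B6 = {d, f, i}  B7 = {d, e, g}
Tree: B1–B2, B2–B3, B1–B4, B3–B5, B4–B6, B2–B7

Every bag has size at most 3, so the width is 3 − 1 = 2 and tw(G) ≤ 2. Conversely, {d, e, g} is a clique of size 3, and the vertices of any clique must share a bag in every tree decomposition; so some bag has ≥ 3 vertices and tw(G) ≥ 2. The upper and lower bounds meet at 2, so that is the treewidth.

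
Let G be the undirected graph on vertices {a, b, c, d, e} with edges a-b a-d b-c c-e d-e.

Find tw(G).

A width-2 tree decomposition is:
Bags: B1 = {a, b, c}  B2 = {a, c, e}  B3 = {a, d, e}
Tree: B1–B2, B2–B3
The largest bag has 3 vertices, giving width 2; this decomposition certifies tw(G) ≤ 2. The edges a–b–c–e–d–a form a cycle, so G is not a tree and its treewidth is at least 2. The upper and lower bounds meet at 2, so that is the treewidth.

2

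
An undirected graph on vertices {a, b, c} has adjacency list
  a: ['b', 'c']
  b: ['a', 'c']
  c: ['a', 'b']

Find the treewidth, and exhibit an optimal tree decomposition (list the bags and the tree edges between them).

A single bag containing all 3 vertices is trivially a valid decomposition of width 2. For the lower bound, the 3 vertices {a, b, c} are pairwise adjacent, and any tree decomposition puts a clique entirely inside one bag — forcing width ≥ 2. Therefore the treewidth is 2.

Treewidth 2.
Bags: B1 = {a, b, c}
Tree: (single bag)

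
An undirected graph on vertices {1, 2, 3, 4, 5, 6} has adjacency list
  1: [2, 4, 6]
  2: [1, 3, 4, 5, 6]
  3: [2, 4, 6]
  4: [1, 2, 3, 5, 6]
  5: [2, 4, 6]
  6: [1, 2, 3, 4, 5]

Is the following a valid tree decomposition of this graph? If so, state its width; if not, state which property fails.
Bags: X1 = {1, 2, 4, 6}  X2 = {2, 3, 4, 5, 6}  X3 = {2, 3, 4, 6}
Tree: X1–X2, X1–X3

No — bags containing vertex 3 are not connected in the tree.

A tree decomposition must satisfy three properties: every vertex lies in some bag; for every edge, both endpoints lie together in some bag; and for every vertex, the bags containing it form a connected subtree. Here bags containing vertex 3 are not connected in the tree, so the decomposition is invalid.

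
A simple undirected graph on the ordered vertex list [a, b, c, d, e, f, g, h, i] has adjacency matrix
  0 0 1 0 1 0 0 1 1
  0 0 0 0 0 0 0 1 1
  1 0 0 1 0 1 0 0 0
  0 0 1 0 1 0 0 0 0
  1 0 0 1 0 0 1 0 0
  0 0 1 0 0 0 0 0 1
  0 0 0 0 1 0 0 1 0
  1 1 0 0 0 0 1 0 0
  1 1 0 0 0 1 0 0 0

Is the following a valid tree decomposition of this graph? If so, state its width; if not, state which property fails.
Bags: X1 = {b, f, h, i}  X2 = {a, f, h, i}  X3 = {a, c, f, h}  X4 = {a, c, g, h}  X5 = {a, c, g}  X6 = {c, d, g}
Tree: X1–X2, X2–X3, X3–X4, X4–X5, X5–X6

A tree decomposition must satisfy three properties: every vertex lies in some bag; for every edge, both endpoints lie together in some bag; and for every vertex, the bags containing it form a connected subtree. Here vertex e appears in no bag, so the decomposition is invalid.

No — vertex e appears in no bag.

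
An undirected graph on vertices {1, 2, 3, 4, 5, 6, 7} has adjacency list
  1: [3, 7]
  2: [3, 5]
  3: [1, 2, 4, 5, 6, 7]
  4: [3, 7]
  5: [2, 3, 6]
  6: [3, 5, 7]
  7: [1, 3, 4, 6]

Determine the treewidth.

A width-2 tree decomposition is:
Bags: B1 = {3, 6, 7}  B2 = {3, 5, 6}  B3 = {2, 3, 5}  B4 = {1, 3, 7}  B5 = {3, 4, 7}
Tree: B1–B2, B2–B3, B1–B4, B1–B5
Every bag has size at most 3, so the width is 3 − 1 = 2 and tw(G) ≤ 2. On the other hand G contains the 3-clique {2, 3, 5}. A clique must lie in a single bag of any decomposition, so no decomposition can have width below 2. Therefore the treewidth is 2.

2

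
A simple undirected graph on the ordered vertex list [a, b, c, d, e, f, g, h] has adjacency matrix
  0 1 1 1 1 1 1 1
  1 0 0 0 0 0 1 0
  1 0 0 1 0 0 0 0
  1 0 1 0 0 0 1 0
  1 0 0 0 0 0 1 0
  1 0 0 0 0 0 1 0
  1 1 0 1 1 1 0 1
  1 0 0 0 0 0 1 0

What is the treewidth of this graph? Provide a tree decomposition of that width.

Every bag has size at most 3, so the width is 3 − 1 = 2 and tw(G) ≤ 2. For the lower bound, the 3 vertices {a, d, g} are pairwise adjacent, and any tree decomposition puts a clique entirely inside one bag — forcing width ≥ 2. Combining the bounds, tw(G) = 2.

Treewidth 2.
One such decomposition:
Bags: B1 = {a, g, h}  B2 = {a, d, g}  B3 = {a, b, g}  B4 = {a, e, g}  B5 = {a, c, d}  B6 = {a, f, g}
Tree: B1–B2, B1–B3, B3–B4, B2–B5, B2–B6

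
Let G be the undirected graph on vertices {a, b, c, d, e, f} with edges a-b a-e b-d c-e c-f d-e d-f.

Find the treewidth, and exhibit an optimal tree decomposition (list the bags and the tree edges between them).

Treewidth 2.
Bags: B1 = {c, e, f}  B2 = {d, e, f}  B3 = {a, d, e}  B4 = {a, b, d}
Tree: B1–B2, B2–B3, B3–B4

The largest bag has 3 vertices, giving width 2; this decomposition certifies tw(G) ≤ 2. For the lower bound, G contains the cycle c–f–d–e–c, so G is not a forest; only forests have treewidth ≤ 1, hence tw(G) ≥ 2. Therefore the treewidth is 2.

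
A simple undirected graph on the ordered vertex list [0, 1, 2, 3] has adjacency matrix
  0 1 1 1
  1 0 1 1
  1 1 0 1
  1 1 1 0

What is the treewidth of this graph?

A width-3 tree decomposition is:
Bags: B1 = {0, 1, 2, 3}
Tree: (single bag)
A single bag containing all 4 vertices is trivially a valid decomposition of width 3. On the other hand G contains the 4-clique {0, 1, 2, 3}. A clique must lie in a single bag of any decomposition, so no decomposition can have width below 3. Hence tw(G) = 3 exactly.

3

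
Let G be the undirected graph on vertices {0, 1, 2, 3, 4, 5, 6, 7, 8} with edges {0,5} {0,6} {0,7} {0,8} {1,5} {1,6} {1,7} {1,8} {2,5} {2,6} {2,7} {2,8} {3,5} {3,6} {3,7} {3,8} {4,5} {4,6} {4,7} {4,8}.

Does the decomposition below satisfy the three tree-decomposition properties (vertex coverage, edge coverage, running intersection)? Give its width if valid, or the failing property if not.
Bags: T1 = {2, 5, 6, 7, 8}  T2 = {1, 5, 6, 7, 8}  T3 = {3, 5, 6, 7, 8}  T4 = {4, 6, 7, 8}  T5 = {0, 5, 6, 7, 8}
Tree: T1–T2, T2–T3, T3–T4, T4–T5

No — edge (5,4) lies in no bag.

A tree decomposition must satisfy three properties: every vertex lies in some bag; for every edge, both endpoints lie together in some bag; and for every vertex, the bags containing it form a connected subtree. Here edge (5,4) lies in no bag, so the decomposition is invalid.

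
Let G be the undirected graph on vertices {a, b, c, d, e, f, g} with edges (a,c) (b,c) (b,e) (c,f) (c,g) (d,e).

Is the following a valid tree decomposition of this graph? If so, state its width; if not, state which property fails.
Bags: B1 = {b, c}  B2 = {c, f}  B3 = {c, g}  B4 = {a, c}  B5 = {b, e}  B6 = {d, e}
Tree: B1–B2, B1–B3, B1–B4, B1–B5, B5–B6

Every vertex of G appears in some bag (union = {a, b, c, d, e, f, g}); every edge is covered by a bag; and for each vertex v the set of bags containing v is connected in the bag tree. The decomposition is therefore valid. The largest bag has 2 vertices, so the width is 1.

Yes; width 1.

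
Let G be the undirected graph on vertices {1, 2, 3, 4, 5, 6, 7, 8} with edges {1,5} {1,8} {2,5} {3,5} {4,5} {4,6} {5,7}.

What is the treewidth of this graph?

A width-1 tree decomposition is:
Bags: B1 = {1, 5}  B2 = {1, 8}  B3 = {4, 5}  B4 = {2, 5}  B5 = {3, 5}  B6 = {4, 6}  B7 = {5, 7}
Tree: B1–B2, B1–B3, B1–B4, B4–B5, B3–B6, B1–B7
The largest bag has 2 vertices, giving width 1; this decomposition certifies tw(G) ≤ 1. Since G has at least one edge (e.g. 1–5), it is not an edgeless graph, so tw(G) ≥ 1. Hence tw(G) = 1 exactly.

1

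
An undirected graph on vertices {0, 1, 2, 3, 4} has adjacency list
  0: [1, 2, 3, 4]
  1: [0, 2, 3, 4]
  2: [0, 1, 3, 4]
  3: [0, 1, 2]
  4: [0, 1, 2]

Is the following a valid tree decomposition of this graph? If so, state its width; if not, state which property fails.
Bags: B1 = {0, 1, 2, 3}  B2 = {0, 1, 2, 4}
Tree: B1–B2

Every vertex of G appears in some bag (union = {0, 1, 2, 3, 4}); every edge is covered by a bag; and for each vertex v the set of bags containing v is connected in the bag tree. The decomposition is therefore valid. The largest bag has 4 vertices, so the width is 3.

Yes; width 3.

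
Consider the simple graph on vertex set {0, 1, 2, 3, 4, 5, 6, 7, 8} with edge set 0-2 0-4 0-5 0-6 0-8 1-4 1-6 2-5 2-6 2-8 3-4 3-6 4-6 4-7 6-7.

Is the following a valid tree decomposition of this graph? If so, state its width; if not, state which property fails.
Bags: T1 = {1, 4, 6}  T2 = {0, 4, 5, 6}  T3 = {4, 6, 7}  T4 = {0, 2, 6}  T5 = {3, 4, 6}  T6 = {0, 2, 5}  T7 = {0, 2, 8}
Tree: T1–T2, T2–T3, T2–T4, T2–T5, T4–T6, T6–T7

A tree decomposition must satisfy three properties: every vertex lies in some bag; for every edge, both endpoints lie together in some bag; and for every vertex, the bags containing it form a connected subtree. Here bags containing vertex 5 are not connected in the tree, so the decomposition is invalid.

No — bags containing vertex 5 are not connected in the tree.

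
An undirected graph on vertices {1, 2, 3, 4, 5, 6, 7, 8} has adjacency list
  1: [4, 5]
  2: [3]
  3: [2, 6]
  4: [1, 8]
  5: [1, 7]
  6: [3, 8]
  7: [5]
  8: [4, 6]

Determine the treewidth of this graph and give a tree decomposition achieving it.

Treewidth 1.
Bags: B1 = {5, 7}  B2 = {1, 5}  B3 = {1, 4}  B4 = {4, 8}  B5 = {6, 8}  B6 = {3, 6}  B7 = {2, 3}
Tree: B1–B2, B2–B3, B3–B4, B4–B5, B5–B6, B6–B7

The largest bag has 2 vertices, giving width 1; this decomposition certifies tw(G) ≤ 1. G has an edge, so its treewidth is at least 1. Hence tw(G) = 1 exactly.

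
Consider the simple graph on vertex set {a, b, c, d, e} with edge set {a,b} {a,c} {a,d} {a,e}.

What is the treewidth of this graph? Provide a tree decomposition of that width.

The largest bag has 2 vertices, giving width 1; this decomposition certifies tw(G) ≤ 1. Since G has at least one edge (e.g. e–a), it is not an edgeless graph, so tw(G) ≥ 1. Therefore the treewidth is 1.

Treewidth 1.
One such decomposition:
Bags: B1 = {a, e}  B2 = {a, d}  B3 = {a, c}  B4 = {a, b}
Tree: B1–B2, B2–B3, B3–B4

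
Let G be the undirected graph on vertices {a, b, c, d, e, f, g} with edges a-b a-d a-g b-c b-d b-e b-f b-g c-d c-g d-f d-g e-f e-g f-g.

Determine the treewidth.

3

A width-3 tree decomposition is:
Bags: B1 = {b, c, d, g}  B2 = {b, d, f, g}  B3 = {b, e, f, g}  B4 = {a, b, d, g}
Tree: B1–B2, B2–B3, B1–B4
Each bag holds 4 vertices, so the decomposition has width 3, which upper-bounds the treewidth. Conversely, {b, d, f, g} is a clique of size 4, and the vertices of any clique must share a bag in every tree decomposition; so some bag has ≥ 4 vertices and tw(G) ≥ 3. Combining the bounds, tw(G) = 3.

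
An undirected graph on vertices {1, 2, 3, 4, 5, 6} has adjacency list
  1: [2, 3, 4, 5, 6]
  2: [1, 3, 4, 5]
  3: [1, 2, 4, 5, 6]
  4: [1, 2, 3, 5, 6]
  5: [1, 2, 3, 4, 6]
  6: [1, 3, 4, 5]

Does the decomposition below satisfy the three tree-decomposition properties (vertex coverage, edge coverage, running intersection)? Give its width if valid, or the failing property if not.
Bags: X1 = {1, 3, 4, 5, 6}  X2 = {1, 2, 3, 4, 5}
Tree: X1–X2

Checking the three conditions: (i) the bags cover all of {1, 2, 3, 4, 5, 6}; (ii) for each edge, some bag contains both endpoints; (iii) the bags containing any fixed vertex form a subtree. All hold, so the decomposition is valid with width 5 − 1 = 4.

Yes; width 4.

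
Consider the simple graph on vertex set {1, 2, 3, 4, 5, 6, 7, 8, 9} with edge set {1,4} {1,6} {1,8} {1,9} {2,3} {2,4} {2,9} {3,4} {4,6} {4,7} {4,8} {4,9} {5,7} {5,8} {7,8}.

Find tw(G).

A width-2 tree decomposition is:
Bags: B1 = {1, 4, 8}  B2 = {4, 7, 8}  B3 = {1, 4, 9}  B4 = {2, 4, 9}  B5 = {1, 4, 6}  B6 = {2, 3, 4}  B7 = {5, 7, 8}
Tree: B1–B2, B1–B3, B3–B4, B3–B5, B4–B6, B2–B7
The largest bag has 3 vertices, giving width 2; this decomposition certifies tw(G) ≤ 2. Conversely, {1, 4, 8} is a clique of size 3, and the vertices of any clique must share a bag in every tree decomposition; so some bag has ≥ 3 vertices and tw(G) ≥ 2. Hence tw(G) = 2 exactly.

2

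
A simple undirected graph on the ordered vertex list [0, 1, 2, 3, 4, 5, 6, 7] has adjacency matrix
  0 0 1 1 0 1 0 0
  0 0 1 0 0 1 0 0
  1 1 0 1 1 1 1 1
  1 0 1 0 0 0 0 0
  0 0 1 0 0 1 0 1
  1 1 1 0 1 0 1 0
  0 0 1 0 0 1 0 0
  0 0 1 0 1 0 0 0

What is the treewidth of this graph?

A width-2 tree decomposition is:
Bags: B1 = {0, 2, 5}  B2 = {1, 2, 5}  B3 = {2, 4, 5}  B4 = {2, 4, 7}  B5 = {0, 2, 3}  B6 = {2, 5, 6}
Tree: B1–B2, B1–B3, B3–B4, B1–B5, B3–B6
The largest bag has 3 vertices, giving width 2; this decomposition certifies tw(G) ≤ 2. For the lower bound, the 3 vertices {0, 2, 3} are pairwise adjacent, and any tree decomposition puts a clique entirely inside one bag — forcing width ≥ 2. Hence tw(G) = 2 exactly.

2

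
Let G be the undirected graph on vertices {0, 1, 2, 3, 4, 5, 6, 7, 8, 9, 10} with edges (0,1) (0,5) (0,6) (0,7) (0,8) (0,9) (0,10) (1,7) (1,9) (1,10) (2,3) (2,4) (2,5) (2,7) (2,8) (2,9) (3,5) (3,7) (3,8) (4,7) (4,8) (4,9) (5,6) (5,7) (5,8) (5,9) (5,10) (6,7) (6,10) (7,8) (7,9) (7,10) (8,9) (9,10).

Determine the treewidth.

4

A width-4 tree decomposition is:
Bags: B1 = {0, 5, 7, 8, 9}  B2 = {0, 5, 7, 9, 10}  B3 = {2, 5, 7, 8, 9}  B4 = {0, 5, 6, 7, 10}  B5 = {0, 1, 7, 9, 10}  B6 = {2, 4, 7, 8, 9}  B7 = {2, 3, 5, 7, 8}
Tree: B1–B2, B1–B3, B2–B4, B2–B5, B3–B6, B3–B7
Every bag has size at most 5, so the width is 5 − 1 = 4 and tw(G) ≤ 4. Conversely, {0, 1, 7, 9, 10} is a clique of size 5, and the vertices of any clique must share a bag in every tree decomposition; so some bag has ≥ 5 vertices and tw(G) ≥ 4. The upper and lower bounds meet at 4, so that is the treewidth.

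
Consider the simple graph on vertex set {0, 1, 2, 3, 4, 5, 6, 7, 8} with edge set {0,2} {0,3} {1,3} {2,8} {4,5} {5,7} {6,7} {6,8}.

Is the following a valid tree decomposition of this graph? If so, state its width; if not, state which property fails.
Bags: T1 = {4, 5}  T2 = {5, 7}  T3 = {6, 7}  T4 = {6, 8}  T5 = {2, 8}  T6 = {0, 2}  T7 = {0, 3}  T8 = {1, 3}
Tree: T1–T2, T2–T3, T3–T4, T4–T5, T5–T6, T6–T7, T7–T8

Checking the three conditions: (i) the bags cover all of {0, 1, 2, 3, 4, 5, 6, 7, 8}; (ii) for each edge, some bag contains both endpoints; (iii) the bags containing any fixed vertex form a subtree. All hold, so the decomposition is valid with width 2 − 1 = 1.

Yes; width 1.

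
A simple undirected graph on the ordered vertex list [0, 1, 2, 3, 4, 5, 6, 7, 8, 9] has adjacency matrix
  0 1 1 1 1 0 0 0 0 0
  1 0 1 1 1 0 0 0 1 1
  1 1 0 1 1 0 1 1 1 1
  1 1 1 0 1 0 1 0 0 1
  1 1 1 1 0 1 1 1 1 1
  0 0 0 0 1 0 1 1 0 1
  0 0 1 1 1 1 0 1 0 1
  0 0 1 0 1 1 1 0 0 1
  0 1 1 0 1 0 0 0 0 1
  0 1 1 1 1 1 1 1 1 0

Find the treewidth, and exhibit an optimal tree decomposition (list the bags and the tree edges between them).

Treewidth 4.
One such decomposition:
Bags: B1 = {1, 2, 3, 4, 9}  B2 = {0, 1, 2, 3, 4}  B3 = {2, 3, 4, 6, 9}  B4 = {2, 4, 6, 7, 9}  B5 = {4, 5, 6, 7, 9}  B6 = {1, 2, 4, 8, 9}
Tree: B1–B2, B1–B3, B3–B4, B4–B5, B1–B6

Each bag holds 5 vertices, so the decomposition has width 4, which upper-bounds the treewidth. Conversely, {0, 1, 2, 3, 4} is a clique of size 5, and the vertices of any clique must share a bag in every tree decomposition; so some bag has ≥ 5 vertices and tw(G) ≥ 4. Combining the bounds, tw(G) = 4.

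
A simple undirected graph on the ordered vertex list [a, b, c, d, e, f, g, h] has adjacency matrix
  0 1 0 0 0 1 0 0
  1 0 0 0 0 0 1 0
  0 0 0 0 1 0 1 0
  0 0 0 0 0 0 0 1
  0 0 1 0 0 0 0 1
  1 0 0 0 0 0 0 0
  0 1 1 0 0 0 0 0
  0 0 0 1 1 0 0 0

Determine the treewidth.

1

A width-1 tree decomposition is:
Bags: B1 = {d, h}  B2 = {e, h}  B3 = {c, e}  B4 = {c, g}  B5 = {b, g}  B6 = {a, b}  B7 = {a, f}
Tree: B1–B2, B2–B3, B3–B4, B4–B5, B5–B6, B6–B7
Every bag has size at most 2, so the width is 2 − 1 = 1 and tw(G) ≤ 1. Any graph with an edge has treewidth ≥ 1, and G has the edge d–h. Hence tw(G) = 1 exactly.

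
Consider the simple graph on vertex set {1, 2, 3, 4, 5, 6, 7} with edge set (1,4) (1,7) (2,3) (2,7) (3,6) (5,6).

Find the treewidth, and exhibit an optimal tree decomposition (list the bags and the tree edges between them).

Each bag holds 2 vertices, so the decomposition has width 1, which upper-bounds the treewidth. G has an edge, so its treewidth is at least 1. The upper and lower bounds meet at 1, so that is the treewidth.

Treewidth 1.
Bags: B1 = {5, 6}  B2 = {3, 6}  B3 = {2, 3}  B4 = {2, 7}  B5 = {1, 7}  B6 = {1, 4}
Tree: B1–B2, B2–B3, B3–B4, B4–B5, B5–B6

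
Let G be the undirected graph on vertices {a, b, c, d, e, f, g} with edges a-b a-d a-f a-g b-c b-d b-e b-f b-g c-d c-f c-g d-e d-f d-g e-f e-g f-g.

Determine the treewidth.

4

A width-4 tree decomposition is:
Bags: B1 = {a, b, d, f, g}  B2 = {b, d, e, f, g}  B3 = {b, c, d, f, g}
Tree: B1–B2, B1–B3
Every bag has size at most 5, so the width is 5 − 1 = 4 and tw(G) ≤ 4. On the other hand G contains the 5-clique {b, d, e, f, g}. A clique must lie in a single bag of any decomposition, so no decomposition can have width below 4. Therefore the treewidth is 4.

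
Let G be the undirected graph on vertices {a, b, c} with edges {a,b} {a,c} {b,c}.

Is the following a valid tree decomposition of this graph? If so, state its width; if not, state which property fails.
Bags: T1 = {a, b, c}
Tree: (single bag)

Yes; width 2.

Checking the three conditions: (i) the bags cover all of {a, b, c}; (ii) for each edge, some bag contains both endpoints; (iii) the bags containing any fixed vertex form a subtree. All hold, so the decomposition is valid with width 3 − 1 = 2.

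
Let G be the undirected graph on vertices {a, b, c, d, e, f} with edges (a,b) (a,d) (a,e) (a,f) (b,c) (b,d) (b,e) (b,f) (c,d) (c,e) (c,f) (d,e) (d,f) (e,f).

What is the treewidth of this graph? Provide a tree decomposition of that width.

Treewidth 4.
One such decomposition:
Bags: B1 = {a, b, d, e, f}  B2 = {b, c, d, e, f}
Tree: B1–B2

Each bag holds 5 vertices, so the decomposition has width 4, which upper-bounds the treewidth. For the lower bound, the 5 vertices {b, c, d, e, f} are pairwise adjacent, and any tree decomposition puts a clique entirely inside one bag — forcing width ≥ 4. Hence tw(G) = 4 exactly.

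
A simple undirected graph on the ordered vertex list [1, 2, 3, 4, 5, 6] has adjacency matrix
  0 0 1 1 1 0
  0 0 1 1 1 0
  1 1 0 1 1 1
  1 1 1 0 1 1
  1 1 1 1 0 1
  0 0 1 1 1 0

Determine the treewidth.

3

A width-3 tree decomposition is:
Bags: B1 = {3, 4, 5, 6}  B2 = {2, 3, 4, 5}  B3 = {1, 3, 4, 5}
Tree: B1–B2, B1–B3
Every bag has size at most 4, so the width is 4 − 1 = 3 and tw(G) ≤ 3. Conversely, {1, 3, 4, 5} is a clique of size 4, and the vertices of any clique must share a bag in every tree decomposition; so some bag has ≥ 4 vertices and tw(G) ≥ 3. Hence tw(G) = 3 exactly.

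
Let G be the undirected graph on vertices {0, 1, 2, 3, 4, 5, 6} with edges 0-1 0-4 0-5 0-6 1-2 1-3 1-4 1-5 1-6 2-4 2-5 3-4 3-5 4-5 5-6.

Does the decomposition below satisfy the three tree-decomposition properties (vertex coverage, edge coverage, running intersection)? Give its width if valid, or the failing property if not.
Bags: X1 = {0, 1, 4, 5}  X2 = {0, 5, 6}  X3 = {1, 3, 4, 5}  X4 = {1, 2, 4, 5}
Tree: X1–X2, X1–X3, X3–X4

A tree decomposition must satisfy three properties: every vertex lies in some bag; for every edge, both endpoints lie together in some bag; and for every vertex, the bags containing it form a connected subtree. Here edge (1,6) lies in no bag, so the decomposition is invalid.

No — edge (1,6) lies in no bag.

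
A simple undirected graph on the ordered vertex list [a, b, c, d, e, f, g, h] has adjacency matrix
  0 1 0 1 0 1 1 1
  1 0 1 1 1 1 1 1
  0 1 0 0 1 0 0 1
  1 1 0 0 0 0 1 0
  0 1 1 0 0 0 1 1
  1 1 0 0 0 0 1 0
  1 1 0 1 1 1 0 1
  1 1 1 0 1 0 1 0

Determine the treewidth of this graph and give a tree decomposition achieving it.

Treewidth 3.
Bags: B1 = {a, b, f, g}  B2 = {a, b, g, h}  B3 = {a, b, d, g}  B4 = {b, e, g, h}  B5 = {b, c, e, h}
Tree: B1–B2, B1–B3, B2–B4, B4–B5

The largest bag has 4 vertices, giving width 3; this decomposition certifies tw(G) ≤ 3. Conversely, {b, e, g, h} is a clique of size 4, and the vertices of any clique must share a bag in every tree decomposition; so some bag has ≥ 4 vertices and tw(G) ≥ 3. Therefore the treewidth is 3.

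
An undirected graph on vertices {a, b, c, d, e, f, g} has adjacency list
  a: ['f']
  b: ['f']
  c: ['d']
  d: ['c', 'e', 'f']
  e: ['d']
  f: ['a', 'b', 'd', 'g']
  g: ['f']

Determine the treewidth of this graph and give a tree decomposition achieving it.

Each bag holds 2 vertices, so the decomposition has width 1, which upper-bounds the treewidth. G has an edge, so its treewidth is at least 1. Combining the bounds, tw(G) = 1.

Treewidth 1.
One such decomposition:
Bags: B1 = {d, f}  B2 = {f, g}  B3 = {b, f}  B4 = {a, f}  B5 = {d, e}  B6 = {c, d}
Tree: B1–B2, B1–B3, B3–B4, B1–B5, B1–B6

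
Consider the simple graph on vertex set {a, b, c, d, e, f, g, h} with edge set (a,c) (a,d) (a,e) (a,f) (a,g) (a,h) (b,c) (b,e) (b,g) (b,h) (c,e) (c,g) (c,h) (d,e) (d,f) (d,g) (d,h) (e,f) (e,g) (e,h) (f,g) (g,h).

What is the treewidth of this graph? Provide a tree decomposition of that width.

Every bag has size at most 5, so the width is 5 − 1 = 4 and tw(G) ≤ 4. On the other hand G contains the 5-clique {a, d, e, g, h}. A clique must lie in a single bag of any decomposition, so no decomposition can have width below 4. The upper and lower bounds meet at 4, so that is the treewidth.

Treewidth 4.
Bags: B1 = {a, c, e, g, h}  B2 = {a, d, e, g, h}  B3 = {a, d, e, f, g}  B4 = {b, c, e, g, h}
Tree: B1–B2, B2–B3, B1–B4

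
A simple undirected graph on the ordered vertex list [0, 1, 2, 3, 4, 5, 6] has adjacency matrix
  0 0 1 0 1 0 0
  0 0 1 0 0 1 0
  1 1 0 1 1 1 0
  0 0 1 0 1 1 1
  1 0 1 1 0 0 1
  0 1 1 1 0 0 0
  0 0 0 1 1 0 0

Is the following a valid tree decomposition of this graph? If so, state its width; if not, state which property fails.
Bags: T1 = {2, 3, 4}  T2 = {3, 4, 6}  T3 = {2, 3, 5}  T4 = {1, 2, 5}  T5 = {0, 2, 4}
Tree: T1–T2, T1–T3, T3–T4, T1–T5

Checking the three conditions: (i) the bags cover all of {0, 1, 2, 3, 4, 5, 6}; (ii) for each edge, some bag contains both endpoints; (iii) the bags containing any fixed vertex form a subtree. All hold, so the decomposition is valid with width 3 − 1 = 2.

Yes; width 2.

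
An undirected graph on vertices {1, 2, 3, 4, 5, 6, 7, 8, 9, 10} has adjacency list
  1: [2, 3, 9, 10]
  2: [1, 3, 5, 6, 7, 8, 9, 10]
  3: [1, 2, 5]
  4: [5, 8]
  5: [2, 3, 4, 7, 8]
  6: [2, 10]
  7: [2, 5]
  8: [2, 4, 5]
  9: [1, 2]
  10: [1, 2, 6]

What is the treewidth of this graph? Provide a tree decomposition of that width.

Treewidth 2.
One such decomposition:
Bags: B1 = {1, 2, 9}  B2 = {1, 2, 3}  B3 = {2, 3, 5}  B4 = {2, 5, 8}  B5 = {4, 5, 8}  B6 = {2, 5, 7}  B7 = {1, 2, 10}  B8 = {2, 6, 10}
Tree: B1–B2, B2–B3, B3–B4, B4–B5, B4–B6, B1–B7, B7–B8

Each bag holds 3 vertices, so the decomposition has width 2, which upper-bounds the treewidth. On the other hand G contains the 3-clique {1, 2, 9}. A clique must lie in a single bag of any decomposition, so no decomposition can have width below 2. Combining the bounds, tw(G) = 2.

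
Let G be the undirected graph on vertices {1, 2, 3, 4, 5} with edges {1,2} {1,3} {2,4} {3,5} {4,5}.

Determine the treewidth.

A width-2 tree decomposition is:
Bags: B1 = {2, 4, 5}  B2 = {2, 3, 5}  B3 = {1, 2, 3}
Tree: B1–B2, B2–B3
Every bag has size at most 3, so the width is 3 − 1 = 2 and tw(G) ≤ 2. For the lower bound, G contains the cycle 2–4–5–3–1–2, so G is not a forest; only forests have treewidth ≤ 1, hence tw(G) ≥ 2. The upper and lower bounds meet at 2, so that is the treewidth.

2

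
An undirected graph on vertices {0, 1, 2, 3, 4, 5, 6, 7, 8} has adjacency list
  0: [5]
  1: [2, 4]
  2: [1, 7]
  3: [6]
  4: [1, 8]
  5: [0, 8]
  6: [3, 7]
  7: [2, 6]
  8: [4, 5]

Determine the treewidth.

1

A width-1 tree decomposition is:
Bags: B1 = {3, 6}  B2 = {6, 7}  B3 = {2, 7}  B4 = {1, 2}  B5 = {1, 4}  B6 = {4, 8}  B7 = {5, 8}  B8 = {0, 5}
Tree: B1–B2, B2–B3, B3–B4, B4–B5, B5–B6, B6–B7, B7–B8
Every bag has size at most 2, so the width is 2 − 1 = 1 and tw(G) ≤ 1. Any graph with an edge has treewidth ≥ 1, and G has the edge 3–6. Combining the bounds, tw(G) = 1.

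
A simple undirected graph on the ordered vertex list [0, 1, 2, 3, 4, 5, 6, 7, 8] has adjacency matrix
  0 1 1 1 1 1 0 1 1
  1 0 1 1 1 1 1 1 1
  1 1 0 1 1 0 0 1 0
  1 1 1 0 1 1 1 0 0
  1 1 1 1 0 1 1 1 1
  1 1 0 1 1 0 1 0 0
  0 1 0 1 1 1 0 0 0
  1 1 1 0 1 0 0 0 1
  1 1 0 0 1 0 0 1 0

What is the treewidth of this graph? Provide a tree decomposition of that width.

Every bag has size at most 5, so the width is 5 − 1 = 4 and tw(G) ≤ 4. For the lower bound, the 5 vertices {0, 1, 4, 7, 8} are pairwise adjacent, and any tree decomposition puts a clique entirely inside one bag — forcing width ≥ 4. Therefore the treewidth is 4.

Treewidth 4.
Bags: B1 = {0, 1, 2, 3, 4}  B2 = {0, 1, 3, 4, 5}  B3 = {1, 3, 4, 5, 6}  B4 = {0, 1, 2, 4, 7}  B5 = {0, 1, 4, 7, 8}
Tree: B1–B2, B2–B3, B1–B4, B4–B5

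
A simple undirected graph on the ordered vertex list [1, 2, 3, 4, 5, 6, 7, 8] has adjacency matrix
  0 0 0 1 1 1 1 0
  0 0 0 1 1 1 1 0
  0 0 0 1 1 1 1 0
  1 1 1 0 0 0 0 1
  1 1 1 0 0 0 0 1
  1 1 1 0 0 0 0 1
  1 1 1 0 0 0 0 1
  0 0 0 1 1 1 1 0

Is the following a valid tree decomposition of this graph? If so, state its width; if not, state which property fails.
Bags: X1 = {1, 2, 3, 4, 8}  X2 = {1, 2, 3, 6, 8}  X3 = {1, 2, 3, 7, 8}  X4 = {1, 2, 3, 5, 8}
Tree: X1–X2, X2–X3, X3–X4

Every vertex of G appears in some bag (union = {1, 2, 3, 4, 5, 6, 7, 8}); every edge is covered by a bag; and for each vertex v the set of bags containing v is connected in the bag tree. The decomposition is therefore valid. The largest bag has 5 vertices, so the width is 4.

Yes; width 4.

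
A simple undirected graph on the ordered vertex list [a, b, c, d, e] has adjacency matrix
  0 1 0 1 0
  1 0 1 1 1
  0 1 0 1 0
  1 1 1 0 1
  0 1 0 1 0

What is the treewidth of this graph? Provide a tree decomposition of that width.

Treewidth 2.
One optimal decomposition is:
Bags: B1 = {a, b, d}  B2 = {b, d, e}  B3 = {b, c, d}
Tree: B1–B2, B2–B3

Each bag holds 3 vertices, so the decomposition has width 2, which upper-bounds the treewidth. On the other hand G contains the 3-clique {b, d, e}. A clique must lie in a single bag of any decomposition, so no decomposition can have width below 2. Combining the bounds, tw(G) = 2.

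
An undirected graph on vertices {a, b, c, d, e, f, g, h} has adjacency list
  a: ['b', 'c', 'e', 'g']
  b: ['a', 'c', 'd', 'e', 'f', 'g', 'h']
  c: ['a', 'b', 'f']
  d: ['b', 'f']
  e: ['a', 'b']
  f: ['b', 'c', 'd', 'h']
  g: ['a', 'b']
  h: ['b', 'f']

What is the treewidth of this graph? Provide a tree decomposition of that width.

Each bag holds 3 vertices, so the decomposition has width 2, which upper-bounds the treewidth. On the other hand G contains the 3-clique {a, b, g}. A clique must lie in a single bag of any decomposition, so no decomposition can have width below 2. Hence tw(G) = 2 exactly.

Treewidth 2.
One such decomposition:
Bags: B1 = {a, b, g}  B2 = {a, b, c}  B3 = {b, c, f}  B4 = {b, f, h}  B5 = {b, d, f}  B6 = {a, b, e}
Tree: B1–B2, B2–B3, B3–B4, B4–B5, B1–B6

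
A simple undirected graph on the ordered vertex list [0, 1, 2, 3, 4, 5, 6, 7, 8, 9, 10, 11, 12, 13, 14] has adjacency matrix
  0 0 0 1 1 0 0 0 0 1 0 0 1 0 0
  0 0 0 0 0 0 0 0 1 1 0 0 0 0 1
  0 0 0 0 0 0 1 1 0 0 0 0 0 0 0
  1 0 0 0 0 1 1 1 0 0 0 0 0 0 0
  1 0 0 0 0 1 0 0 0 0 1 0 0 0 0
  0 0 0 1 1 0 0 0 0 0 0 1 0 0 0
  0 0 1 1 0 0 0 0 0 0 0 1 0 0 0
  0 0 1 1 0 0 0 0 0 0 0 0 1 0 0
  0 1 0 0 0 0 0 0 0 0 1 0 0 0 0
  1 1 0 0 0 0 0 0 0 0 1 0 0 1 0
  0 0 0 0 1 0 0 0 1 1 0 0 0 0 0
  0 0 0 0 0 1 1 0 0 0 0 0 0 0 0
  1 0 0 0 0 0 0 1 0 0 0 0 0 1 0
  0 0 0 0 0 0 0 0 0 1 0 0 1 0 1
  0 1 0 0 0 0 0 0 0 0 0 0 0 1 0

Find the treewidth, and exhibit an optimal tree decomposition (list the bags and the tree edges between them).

Treewidth 3.
One optimal decomposition is:
Bags: B1 = {2, 6, 7, 11}  B2 = {3, 6, 7, 11}  B3 = {3, 5, 7, 11}  B4 = {3, 5, 7, 12}  B5 = {0, 3, 5, 12}  B6 = {0, 4, 5, 12}  B7 = {0, 4, 12, 13}  B8 = {0, 4, 9, 13}  B9 = {4, 9, 10, 13}  B10 = {9, 10, 13, 14}  B11 = {1, 9, 10, 14}  B12 = {1, 8, 10, 14}
Tree: B1–B2, B2–B3, B3–B4, B4–B5, B5–B6, B6–B7, B7–B8, B8–B9, B9–B10, B10–B11, B11–B12

Each bag holds 4 vertices, so the decomposition has width 3, which upper-bounds the treewidth. For the lower bound: the 4 vertex sets {2,6,11}, {7}, {3}, {0,4,5,12} are disjoint, each induces a connected subgraph, and every pair is joined by at least one edge of G. Contracting each set to a single vertex therefore yields K_{4} as a minor, and since treewidth is minor-monotone, tw(G) ≥ tw(K_{4}) = 3. Therefore the treewidth is 3.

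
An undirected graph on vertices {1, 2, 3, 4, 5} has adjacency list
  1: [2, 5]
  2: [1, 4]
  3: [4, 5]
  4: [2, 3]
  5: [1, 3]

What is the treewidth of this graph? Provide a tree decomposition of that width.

Every bag has size at most 3, so the width is 3 − 1 = 2 and tw(G) ≤ 2. For the lower bound, G contains the cycle 5–3–4–2–1–5, so G is not a forest; only forests have treewidth ≤ 1, hence tw(G) ≥ 2. Combining the bounds, tw(G) = 2.

Treewidth 2.
Bags: B1 = {3, 4, 5}  B2 = {2, 4, 5}  B3 = {1, 2, 5}
Tree: B1–B2, B2–B3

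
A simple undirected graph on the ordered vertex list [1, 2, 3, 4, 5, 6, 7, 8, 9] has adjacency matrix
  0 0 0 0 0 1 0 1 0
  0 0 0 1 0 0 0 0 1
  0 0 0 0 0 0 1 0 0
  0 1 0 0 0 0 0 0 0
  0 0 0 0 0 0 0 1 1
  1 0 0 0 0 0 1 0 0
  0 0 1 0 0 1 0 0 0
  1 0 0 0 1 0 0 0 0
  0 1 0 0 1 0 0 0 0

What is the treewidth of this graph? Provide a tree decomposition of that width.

Each bag holds 2 vertices, so the decomposition has width 1, which upper-bounds the treewidth. G has an edge, so its treewidth is at least 1. Therefore the treewidth is 1.

Treewidth 1.
Bags: B1 = {2, 4}  B2 = {2, 9}  B3 = {5, 9}  B4 = {5, 8}  B5 = {1, 8}  B6 = {1, 6}  B7 = {6, 7}  B8 = {3, 7}
Tree: B1–B2, B2–B3, B3–B4, B4–B5, B5–B6, B6–B7, B7–B8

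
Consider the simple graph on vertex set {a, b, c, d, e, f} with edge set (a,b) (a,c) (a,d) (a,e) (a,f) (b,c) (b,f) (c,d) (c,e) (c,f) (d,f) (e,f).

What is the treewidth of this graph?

A width-3 tree decomposition is:
Bags: B1 = {a, c, e, f}  B2 = {a, b, c, f}  B3 = {a, c, d, f}
Tree: B1–B2, B1–B3
Every bag has size at most 4, so the width is 4 − 1 = 3 and tw(G) ≤ 3. For the lower bound, the 4 vertices {a, c, d, f} are pairwise adjacent, and any tree decomposition puts a clique entirely inside one bag — forcing width ≥ 3. Therefore the treewidth is 3.

3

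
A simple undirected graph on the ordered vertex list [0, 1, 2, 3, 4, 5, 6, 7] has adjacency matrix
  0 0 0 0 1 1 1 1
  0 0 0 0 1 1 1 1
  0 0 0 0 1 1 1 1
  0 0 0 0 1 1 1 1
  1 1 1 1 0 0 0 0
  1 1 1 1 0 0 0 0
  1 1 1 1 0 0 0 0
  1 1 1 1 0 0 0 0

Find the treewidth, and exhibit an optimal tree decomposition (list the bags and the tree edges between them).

Every bag has size at most 5, so the width is 5 − 1 = 4 and tw(G) ≤ 4. For the lower bound: the 5 vertex sets {2,4}, {3,5}, {0,7}, {1}, {6} are disjoint, each induces a connected subgraph, and every pair is joined by at least one edge of G. Contracting each set to a single vertex therefore yields K_{5} as a minor, and since treewidth is minor-monotone, tw(G) ≥ tw(K_{5}) = 4. The upper and lower bounds meet at 4, so that is the treewidth.

Treewidth 4.
One optimal decomposition is:
Bags: B1 = {0, 1, 2, 3, 4}  B2 = {0, 1, 2, 3, 5}  B3 = {0, 1, 2, 3, 7}  B4 = {0, 1, 2, 3, 6}
Tree: B1–B2, B2–B3, B3–B4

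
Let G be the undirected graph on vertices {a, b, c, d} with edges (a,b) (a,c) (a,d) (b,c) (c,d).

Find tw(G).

A width-2 tree decomposition is:
Bags: B1 = {a, c, d}  B2 = {a, b, c}
Tree: B1–B2
Each bag holds 3 vertices, so the decomposition has width 2, which upper-bounds the treewidth. For the lower bound, the 3 vertices {a, c, d} are pairwise adjacent, and any tree decomposition puts a clique entirely inside one bag — forcing width ≥ 2. Hence tw(G) = 2 exactly.

2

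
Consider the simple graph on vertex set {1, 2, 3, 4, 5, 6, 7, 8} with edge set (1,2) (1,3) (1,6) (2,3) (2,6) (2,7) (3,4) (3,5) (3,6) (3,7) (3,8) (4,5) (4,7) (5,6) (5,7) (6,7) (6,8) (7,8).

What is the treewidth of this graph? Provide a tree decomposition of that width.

The largest bag has 4 vertices, giving width 3; this decomposition certifies tw(G) ≤ 3. For the lower bound, the 4 vertices {3, 4, 5, 7} are pairwise adjacent, and any tree decomposition puts a clique entirely inside one bag — forcing width ≥ 3. Combining the bounds, tw(G) = 3.

Treewidth 3.
Bags: B1 = {2, 3, 6, 7}  B2 = {1, 2, 3, 6}  B3 = {3, 5, 6, 7}  B4 = {3, 6, 7, 8}  B5 = {3, 4, 5, 7}
Tree: B1–B2, B1–B3, B1–B4, B3–B5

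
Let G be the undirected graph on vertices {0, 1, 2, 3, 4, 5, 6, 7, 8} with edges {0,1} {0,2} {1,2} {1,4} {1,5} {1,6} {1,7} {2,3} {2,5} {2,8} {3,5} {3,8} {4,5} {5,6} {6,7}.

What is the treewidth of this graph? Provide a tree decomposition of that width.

Each bag holds 3 vertices, so the decomposition has width 2, which upper-bounds the treewidth. Conversely, {2, 3, 8} is a clique of size 3, and the vertices of any clique must share a bag in every tree decomposition; so some bag has ≥ 3 vertices and tw(G) ≥ 2. The upper and lower bounds meet at 2, so that is the treewidth.

Treewidth 2.
Bags: B1 = {1, 2, 5}  B2 = {1, 4, 5}  B3 = {2, 3, 5}  B4 = {1, 5, 6}  B5 = {2, 3, 8}  B6 = {0, 1, 2}  B7 = {1, 6, 7}
Tree: B1–B2, B1–B3, B2–B4, B3–B5, B1–B6, B4–B7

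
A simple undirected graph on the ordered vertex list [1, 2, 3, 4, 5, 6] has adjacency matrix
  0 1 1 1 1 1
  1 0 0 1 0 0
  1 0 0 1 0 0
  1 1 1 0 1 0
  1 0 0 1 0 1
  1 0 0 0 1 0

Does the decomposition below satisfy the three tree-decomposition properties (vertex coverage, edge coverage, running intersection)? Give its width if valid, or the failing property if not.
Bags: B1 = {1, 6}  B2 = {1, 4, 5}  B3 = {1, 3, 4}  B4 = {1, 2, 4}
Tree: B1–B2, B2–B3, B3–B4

A tree decomposition must satisfy three properties: every vertex lies in some bag; for every edge, both endpoints lie together in some bag; and for every vertex, the bags containing it form a connected subtree. Here edge (5,6) lies in no bag, so the decomposition is invalid.

No — edge (5,6) lies in no bag.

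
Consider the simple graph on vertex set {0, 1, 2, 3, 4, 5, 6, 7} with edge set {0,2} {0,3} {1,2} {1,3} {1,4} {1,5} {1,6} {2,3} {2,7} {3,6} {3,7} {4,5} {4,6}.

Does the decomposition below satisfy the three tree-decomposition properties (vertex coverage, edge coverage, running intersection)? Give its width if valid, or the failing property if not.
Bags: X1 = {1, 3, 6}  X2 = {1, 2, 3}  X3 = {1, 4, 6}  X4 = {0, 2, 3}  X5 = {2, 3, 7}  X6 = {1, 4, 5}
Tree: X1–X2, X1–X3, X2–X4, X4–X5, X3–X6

Yes; width 2.

Checking the three conditions: (i) the bags cover all of {0, 1, 2, 3, 4, 5, 6, 7}; (ii) for each edge, some bag contains both endpoints; (iii) the bags containing any fixed vertex form a subtree. All hold, so the decomposition is valid with width 3 − 1 = 2.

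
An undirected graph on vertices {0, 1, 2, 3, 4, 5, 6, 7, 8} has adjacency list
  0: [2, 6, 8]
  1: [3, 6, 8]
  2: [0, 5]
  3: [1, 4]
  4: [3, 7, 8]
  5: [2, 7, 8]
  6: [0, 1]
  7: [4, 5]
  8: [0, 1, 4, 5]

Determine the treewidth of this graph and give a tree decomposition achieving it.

Treewidth 3.
One such decomposition:
Bags: B1 = {3, 4, 5, 7}  B2 = {3, 4, 5, 8}  B3 = {1, 3, 5, 8}  B4 = {1, 2, 5, 8}  B5 = {0, 1, 2, 8}  B6 = {0, 1, 2, 6}
Tree: B1–B2, B2–B3, B3–B4, B4–B5, B5–B6

Every bag has size at most 4, so the width is 4 − 1 = 3 and tw(G) ≤ 3. For the lower bound: the 4 vertex sets {3,4,7}, {5}, {8}, {0,1,2,6} are disjoint, each induces a connected subgraph, and every pair is joined by at least one edge of G. Contracting each set to a single vertex therefore yields K_{4} as a minor, and since treewidth is minor-monotone, tw(G) ≥ tw(K_{4}) = 3. Combining the bounds, tw(G) = 3.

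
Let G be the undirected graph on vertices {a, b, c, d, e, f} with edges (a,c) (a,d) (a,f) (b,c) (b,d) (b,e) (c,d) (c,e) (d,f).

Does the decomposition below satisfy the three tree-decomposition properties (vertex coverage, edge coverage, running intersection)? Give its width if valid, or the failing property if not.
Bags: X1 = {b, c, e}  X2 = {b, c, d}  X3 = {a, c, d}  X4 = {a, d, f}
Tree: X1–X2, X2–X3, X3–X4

Yes; width 2.

Every vertex of G appears in some bag (union = {a, b, c, d, e, f}); every edge is covered by a bag; and for each vertex v the set of bags containing v is connected in the bag tree. The decomposition is therefore valid. The largest bag has 3 vertices, so the width is 2.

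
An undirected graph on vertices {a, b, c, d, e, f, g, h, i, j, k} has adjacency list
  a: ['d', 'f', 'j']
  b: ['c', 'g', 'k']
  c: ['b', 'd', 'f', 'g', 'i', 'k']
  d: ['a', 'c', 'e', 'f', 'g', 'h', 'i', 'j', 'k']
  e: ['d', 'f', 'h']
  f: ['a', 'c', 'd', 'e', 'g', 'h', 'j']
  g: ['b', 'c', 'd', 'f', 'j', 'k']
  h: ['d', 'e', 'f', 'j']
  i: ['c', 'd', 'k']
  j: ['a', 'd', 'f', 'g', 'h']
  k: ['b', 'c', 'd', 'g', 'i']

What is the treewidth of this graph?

3

A width-3 tree decomposition is:
Bags: B1 = {c, d, g, k}  B2 = {c, d, f, g}  B3 = {c, d, i, k}  B4 = {d, f, g, j}  B5 = {b, c, g, k}  B6 = {a, d, f, j}  B7 = {d, f, h, j}  B8 = {d, e, f, h}
Tree: B1–B2, B1–B3, B2–B4, B1–B5, B4–B6, B4–B7, B7–B8
Every bag has size at most 4, so the width is 4 − 1 = 3 and tw(G) ≤ 3. Conversely, {d, f, g, j} is a clique of size 4, and the vertices of any clique must share a bag in every tree decomposition; so some bag has ≥ 4 vertices and tw(G) ≥ 3. The upper and lower bounds meet at 3, so that is the treewidth.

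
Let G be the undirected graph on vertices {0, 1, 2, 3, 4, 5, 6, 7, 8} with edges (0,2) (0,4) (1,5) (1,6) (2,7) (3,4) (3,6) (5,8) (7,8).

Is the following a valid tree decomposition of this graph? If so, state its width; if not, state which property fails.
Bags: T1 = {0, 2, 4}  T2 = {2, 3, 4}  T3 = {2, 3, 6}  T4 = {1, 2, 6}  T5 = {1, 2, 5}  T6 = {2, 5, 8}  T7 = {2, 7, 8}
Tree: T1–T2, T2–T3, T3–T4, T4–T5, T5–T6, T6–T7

Checking the three conditions: (i) the bags cover all of {0, 1, 2, 3, 4, 5, 6, 7, 8}; (ii) for each edge, some bag contains both endpoints; (iii) the bags containing any fixed vertex form a subtree. All hold, so the decomposition is valid with width 3 − 1 = 2.

Yes; width 2.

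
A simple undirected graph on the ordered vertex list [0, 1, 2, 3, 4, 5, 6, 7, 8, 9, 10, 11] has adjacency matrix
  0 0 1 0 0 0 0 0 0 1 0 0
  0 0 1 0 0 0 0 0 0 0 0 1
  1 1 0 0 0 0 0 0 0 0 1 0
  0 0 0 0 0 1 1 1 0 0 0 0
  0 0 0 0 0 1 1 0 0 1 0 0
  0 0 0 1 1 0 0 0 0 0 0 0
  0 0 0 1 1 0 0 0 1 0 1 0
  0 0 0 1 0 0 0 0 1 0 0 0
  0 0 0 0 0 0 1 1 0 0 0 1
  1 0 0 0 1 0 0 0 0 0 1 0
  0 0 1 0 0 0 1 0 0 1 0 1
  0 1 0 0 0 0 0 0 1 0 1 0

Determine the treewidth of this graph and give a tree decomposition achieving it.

Every bag has size at most 4, so the width is 4 − 1 = 3 and tw(G) ≤ 3. For the lower bound: the 4 vertex sets {3,5,7}, {4}, {6}, {8,9,10,11} are disjoint, each induces a connected subgraph, and every pair is joined by at least one edge of G. Contracting each set to a single vertex therefore yields K_{4} as a minor, and since treewidth is minor-monotone, tw(G) ≥ tw(K_{4}) = 3. Therefore the treewidth is 3.

Treewidth 3.
Bags: B1 = {3, 4, 5, 7}  B2 = {3, 4, 6, 7}  B3 = {4, 6, 7, 8}  B4 = {4, 6, 8, 9}  B5 = {6, 8, 9, 10}  B6 = {8, 9, 10, 11}  B7 = {0, 9, 10, 11}  B8 = {0, 2, 10, 11}  B9 = {0, 1, 2, 11}
Tree: B1–B2, B2–B3, B3–B4, B4–B5, B5–B6, B6–B7, B7–B8, B8–B9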